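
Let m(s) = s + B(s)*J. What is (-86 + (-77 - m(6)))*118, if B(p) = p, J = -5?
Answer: -16402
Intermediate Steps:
m(s) = -4*s (m(s) = s + s*(-5) = s - 5*s = -4*s)
(-86 + (-77 - m(6)))*118 = (-86 + (-77 - (-4)*6))*118 = (-86 + (-77 - 1*(-24)))*118 = (-86 + (-77 + 24))*118 = (-86 - 53)*118 = -139*118 = -16402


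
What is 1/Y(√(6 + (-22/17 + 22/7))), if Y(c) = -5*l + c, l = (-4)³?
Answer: 19040/6092333 - √111146/12184666 ≈ 0.0030979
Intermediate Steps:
l = -64
Y(c) = 320 + c (Y(c) = -5*(-64) + c = 320 + c)
1/Y(√(6 + (-22/17 + 22/7))) = 1/(320 + √(6 + (-22/17 + 22/7))) = 1/(320 + √(6 + 220/119)) = 1/(320 + √(934/119)) = 1/(320 + √111146/119)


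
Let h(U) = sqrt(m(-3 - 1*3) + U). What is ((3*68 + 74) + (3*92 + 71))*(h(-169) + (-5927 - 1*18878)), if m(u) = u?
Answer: -15503125 + 3125*I*sqrt(7) ≈ -1.5503e+7 + 8268.0*I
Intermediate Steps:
h(U) = sqrt(-6 + U) (h(U) = sqrt((-3 - 1*3) + U) = sqrt((-3 - 3) + U) = sqrt(-6 + U))
((3*68 + 74) + (3*92 + 71))*(h(-169) + (-5927 - 1*18878)) = ((3*68 + 74) + (3*92 + 71))*(sqrt(-6 - 169) + (-5927 - 1*18878)) = ((204 + 74) + (276 + 71))*(sqrt(-175) + (-5927 - 18878)) = (278 + 347)*(5*I*sqrt(7) - 24805) = 625*(-24805 + 5*I*sqrt(7)) = -15503125 + 3125*I*sqrt(7)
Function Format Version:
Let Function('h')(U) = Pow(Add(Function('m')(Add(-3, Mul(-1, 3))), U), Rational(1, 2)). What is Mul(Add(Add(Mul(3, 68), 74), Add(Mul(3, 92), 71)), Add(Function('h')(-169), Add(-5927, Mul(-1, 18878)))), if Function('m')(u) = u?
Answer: Add(-15503125, Mul(3125, I, Pow(7, Rational(1, 2)))) ≈ Add(-1.5503e+7, Mul(8268.0, I))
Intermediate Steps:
Function('h')(U) = Pow(Add(-6, U), Rational(1, 2)) (Function('h')(U) = Pow(Add(Add(-3, Mul(-1, 3)), U), Rational(1, 2)) = Pow(Add(Add(-3, -3), U), Rational(1, 2)) = Pow(Add(-6, U), Rational(1, 2)))
Mul(Add(Add(Mul(3, 68), 74), Add(Mul(3, 92), 71)), Add(Function('h')(-169), Add(-5927, Mul(-1, 18878)))) = Mul(Add(Add(Mul(3, 68), 74), Add(Mul(3, 92), 71)), Add(Pow(Add(-6, -169), Rational(1, 2)), Add(-5927, Mul(-1, 18878)))) = Mul(Add(Add(204, 74), Add(276, 71)), Add(Pow(-175, Rational(1, 2)), Add(-5927, -18878))) = Mul(Add(278, 347), Add(Mul(5, I, Pow(7, Rational(1, 2))), -24805)) = Mul(625, Add(-24805, Mul(5, I, Pow(7, Rational(1, 2))))) = Add(-15503125, Mul(3125, I, Pow(7, Rational(1, 2))))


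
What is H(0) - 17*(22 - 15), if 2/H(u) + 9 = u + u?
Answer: -1073/9 ≈ -119.22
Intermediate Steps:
H(u) = 2/(-9 + 2*u) (H(u) = 2/(-9 + (u + u)) = 2/(-9 + 2*u))
H(0) - 17*(22 - 15) = 2/(-9 + 2*0) - 17*(22 - 15) = 2/(-9 + 0) - 17*7 = 2/(-9) - 1*119 = 2*(-⅑) - 119 = -2/9 - 119 = -1073/9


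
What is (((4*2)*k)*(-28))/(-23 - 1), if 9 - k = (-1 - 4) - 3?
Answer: 476/3 ≈ 158.67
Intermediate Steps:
k = 17 (k = 9 - ((-1 - 4) - 3) = 9 - (-5 - 3) = 9 - 1*(-8) = 9 + 8 = 17)
(((4*2)*k)*(-28))/(-23 - 1) = (((4*2)*17)*(-28))/(-23 - 1) = ((8*17)*(-28))/(-24) = (136*(-28))*(-1/24) = -3808*(-1/24) = 476/3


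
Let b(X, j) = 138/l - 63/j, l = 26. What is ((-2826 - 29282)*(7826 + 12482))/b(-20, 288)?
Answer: -271252493824/2117 ≈ -1.2813e+8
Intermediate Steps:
b(X, j) = 69/13 - 63/j (b(X, j) = 138/26 - 63/j = 138*(1/26) - 63/j = 69/13 - 63/j)
((-2826 - 29282)*(7826 + 12482))/b(-20, 288) = ((-2826 - 29282)*(7826 + 12482))/(69/13 - 63/288) = (-32108*20308)/(69/13 - 63*1/288) = -652049264/(69/13 - 7/32) = -652049264/2117/416 = -652049264*416/2117 = -271252493824/2117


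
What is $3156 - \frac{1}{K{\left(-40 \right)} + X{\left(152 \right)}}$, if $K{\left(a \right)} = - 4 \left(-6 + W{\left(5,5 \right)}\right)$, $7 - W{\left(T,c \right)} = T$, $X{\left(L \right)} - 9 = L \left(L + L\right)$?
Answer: $\frac{145911347}{46233} \approx 3156.0$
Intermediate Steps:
$X{\left(L \right)} = 9 + 2 L^{2}$ ($X{\left(L \right)} = 9 + L \left(L + L\right) = 9 + L 2 L = 9 + 2 L^{2}$)
$W{\left(T,c \right)} = 7 - T$
$K{\left(a \right)} = 16$ ($K{\left(a \right)} = - 4 \left(-6 + \left(7 - 5\right)\right) = - 4 \left(-6 + 2\right) = \left(-4\right) \left(-4\right) = 16$)
$3156 - \frac{1}{K{\left(-40 \right)} + X{\left(152 \right)}} = 3156 - \frac{1}{16 + \left(9 + 2 \cdot 152^{2}\right)} = 3156 - \frac{1}{16 + \left(9 + 2 \cdot 23104\right)} = 3156 - \frac{1}{16 + \left(9 + 46208\right)} = 3156 - \frac{1}{16 + 46217} = 3156 - \frac{1}{46233} = \frac{145911347}{46233}$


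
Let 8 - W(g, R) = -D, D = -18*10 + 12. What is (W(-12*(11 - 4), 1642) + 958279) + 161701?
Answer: 1119820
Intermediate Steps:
D = -168 (D = -180 + 12 = -168)
W(g, R) = -160 (W(g, R) = 8 - (-1)*(-168) = 8 - 1*168 = 8 - 168 = -160)
(W(-12*(11 - 4), 1642) + 958279) + 161701 = (-160 + 958279) + 161701 = 958119 + 161701 = 1119820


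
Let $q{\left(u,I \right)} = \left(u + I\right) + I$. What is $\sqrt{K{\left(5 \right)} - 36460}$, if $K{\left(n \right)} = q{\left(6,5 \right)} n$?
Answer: $2 i \sqrt{9095} \approx 190.74 i$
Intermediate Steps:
$q{\left(u,I \right)} = u + 2 I$ ($q{\left(u,I \right)} = \left(I + u\right) + I = u + 2 I$)
$K{\left(n \right)} = 16 n$ ($K{\left(n \right)} = \left(6 + 2 \cdot 5\right) n = \left(6 + 10\right) n = 16 n$)
$\sqrt{K{\left(5 \right)} - 36460} = \sqrt{16 \cdot 5 - 36460} = \sqrt{80 - 36460} = \sqrt{-36380} = 2 i \sqrt{9095}$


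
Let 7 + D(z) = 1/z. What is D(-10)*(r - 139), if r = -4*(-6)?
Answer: 1633/2 ≈ 816.50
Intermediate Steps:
D(z) = -7 + 1/z
r = 24
D(-10)*(r - 139) = (-7 + 1/(-10))*(24 - 139) = (-7 - ⅒)*(-115) = -71/10*(-115) = 1633/2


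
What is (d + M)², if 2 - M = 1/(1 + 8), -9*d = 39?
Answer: 484/81 ≈ 5.9753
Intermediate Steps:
d = -13/3 (d = -⅑*39 = -13/3 ≈ -4.3333)
M = 17/9 (M = 2 - 1/(1 + 8) = 2 - 1/9 = 2 - 1*⅑ = 2 - ⅑ = 17/9 ≈ 1.8889)
(d + M)² = (-13/3 + 17/9)² = (-22/9)² = 484/81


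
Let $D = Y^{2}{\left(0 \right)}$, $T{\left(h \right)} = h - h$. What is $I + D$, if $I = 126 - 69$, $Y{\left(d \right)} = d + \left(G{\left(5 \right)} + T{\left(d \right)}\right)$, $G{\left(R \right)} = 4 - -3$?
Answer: $106$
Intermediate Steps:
$T{\left(h \right)} = 0$
$G{\left(R \right)} = 7$ ($G{\left(R \right)} = 4 + 3 = 7$)
$Y{\left(d \right)} = 7 + d$ ($Y{\left(d \right)} = d + \left(7 + 0\right) = d + 7 = 7 + d$)
$I = 57$ ($I = 126 - 69 = 57$)
$D = 49$ ($D = \left(7 + 0\right)^{2} = 7^{2} = 49$)
$I + D = 57 + 49 = 106$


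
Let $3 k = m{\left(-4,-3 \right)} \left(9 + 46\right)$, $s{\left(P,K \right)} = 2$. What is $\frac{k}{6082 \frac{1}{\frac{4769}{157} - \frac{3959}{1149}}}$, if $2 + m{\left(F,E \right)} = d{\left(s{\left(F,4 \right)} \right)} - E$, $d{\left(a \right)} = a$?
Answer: $\frac{133595495}{548575113} \approx 0.24353$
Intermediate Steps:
$m{\left(F,E \right)} = - E$ ($m{\left(F,E \right)} = -2 - \left(-2 + E\right) = - E$)
$k = 55$ ($k = \frac{\left(-1\right) \left(-3\right) \left(9 + 46\right)}{3} = \frac{3 \cdot 55}{3} = \frac{1}{3} \cdot 165 = 55$)
$\frac{k}{6082 \frac{1}{\frac{4769}{157} - \frac{3959}{1149}}} = \frac{55}{6082 \frac{1}{\frac{4769}{157} - \frac{3959}{1149}}} = \frac{55}{6082 \frac{1}{\frac{4858018}{180393}}} = \frac{55}{6082 \cdot \frac{180393}{4858018}} = \frac{55}{\frac{548575113}{2429009}} = 55 \cdot \frac{2429009}{548575113} = \frac{133595495}{548575113}$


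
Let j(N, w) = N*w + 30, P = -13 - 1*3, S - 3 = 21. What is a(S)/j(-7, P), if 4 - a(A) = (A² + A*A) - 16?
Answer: -566/71 ≈ -7.9718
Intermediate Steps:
S = 24 (S = 3 + 21 = 24)
a(A) = 20 - 2*A² (a(A) = 4 - ((A² + A*A) - 16) = 4 - ((A² + A²) - 16) = 4 - (2*A² - 16) = 4 - (-16 + 2*A²) = 4 + (16 - 2*A²) = 20 - 2*A²)
P = -16 (P = -13 - 3 = -16)
j(N, w) = 30 + N*w
a(S)/j(-7, P) = (20 - 2*24²)/(30 - 7*(-16)) = (20 - 2*576)/(30 + 112) = (20 - 1152)/142 = -1132*1/142 = -566/71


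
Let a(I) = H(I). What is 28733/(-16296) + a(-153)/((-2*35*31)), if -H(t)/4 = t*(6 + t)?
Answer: 100264481/2525880 ≈ 39.695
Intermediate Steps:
H(t) = -4*t*(6 + t)
a(I) = -4*I*(6 + I)
28733/(-16296) + a(-153)/((-2*35*31)) = 28733/(-16296) + (-4*(-153)*(6 - 153))/((-2*35*31)) = 28733*(-1/16296) + (-4*(-153)*(-147))/((-70*31)) = -28733/16296 - 89964/(-2170) = -28733/16296 - 89964*(-1/2170) = -28733/16296 + 6426/155 = 100264481/2525880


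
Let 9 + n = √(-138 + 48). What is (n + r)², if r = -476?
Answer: 235135 - 2910*I*√10 ≈ 2.3514e+5 - 9202.2*I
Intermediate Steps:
n = -9 + 3*I*√10 (n = -9 + √(-138 + 48) = -9 + √(-90) = -9 + 3*I*√10 ≈ -9.0 + 9.4868*I)
(n + r)² = ((-9 + 3*I*√10) - 476)² = (-485 + 3*I*√10)²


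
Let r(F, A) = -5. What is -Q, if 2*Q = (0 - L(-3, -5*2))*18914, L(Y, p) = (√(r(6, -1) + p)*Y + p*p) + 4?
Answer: 983528 - 28371*I*√15 ≈ 9.8353e+5 - 1.0988e+5*I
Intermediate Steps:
L(Y, p) = 4 + p² + Y*√(-5 + p) (L(Y, p) = (√(-5 + p)*Y + p*p) + 4 = (Y*√(-5 + p) + p²) + 4 = (p² + Y*√(-5 + p)) + 4 = 4 + p² + Y*√(-5 + p))
Q = -983528 + 28371*I*√15 (Q = ((0 - (4 + (-5*2)² - 3*√(-5 - 5*2)))*18914)/2 = ((0 - (4 + (-10)² - 3*√(-5 - 10)))*18914)/2 = ((0 - (4 + 100 - 3*I*√15))*18914)/2 = ((0 - (104 - 3*I*√15))*18914)/2 = ((0 + (-104 + 3*I*√15))*18914)/2 = ((-104 + 3*I*√15)*18914)/2 = (-1967056 + 56742*I*√15)/2 = -983528 + 28371*I*√15 ≈ -9.8353e+5 + 1.0988e+5*I)
-Q = -(-983528 + 28371*I*√15) = 983528 - 28371*I*√15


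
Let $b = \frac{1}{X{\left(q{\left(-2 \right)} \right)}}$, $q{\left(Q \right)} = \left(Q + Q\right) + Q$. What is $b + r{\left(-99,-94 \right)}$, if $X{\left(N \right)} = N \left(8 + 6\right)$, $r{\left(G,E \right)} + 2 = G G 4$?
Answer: $\frac{3292967}{84} \approx 39202.0$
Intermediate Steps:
$q{\left(Q \right)} = 3 Q$ ($q{\left(Q \right)} = 2 Q + Q = 3 Q$)
$r{\left(G,E \right)} = -2 + 4 G^{2}$ ($r{\left(G,E \right)} = -2 + G G 4 = -2 + G^{2} \cdot 4 = -2 + 4 G^{2}$)
$X{\left(N \right)} = 14 N$ ($X{\left(N \right)} = N 14 = 14 N$)
$b = - \frac{1}{84}$ ($b = \frac{1}{14 \cdot 3 \left(-2\right)} = \frac{1}{14 \left(-6\right)} = \frac{1}{-84} = - \frac{1}{84} \approx -0.011905$)
$b + r{\left(-99,-94 \right)} = - \frac{1}{84} - \left(2 - 4 \left(-99\right)^{2}\right) = - \frac{1}{84} + \left(-2 + 4 \cdot 9801\right) = - \frac{1}{84} + \left(-2 + 39204\right) = - \frac{1}{84} + 39202 = \frac{3292967}{84}$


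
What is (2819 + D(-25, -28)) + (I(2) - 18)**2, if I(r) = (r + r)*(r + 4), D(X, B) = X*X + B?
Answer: 3452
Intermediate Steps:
D(X, B) = B + X**2 (D(X, B) = X**2 + B = B + X**2)
I(r) = 2*r*(4 + r) (I(r) = (2*r)*(4 + r) = 2*r*(4 + r))
(2819 + D(-25, -28)) + (I(2) - 18)**2 = (2819 + (-28 + (-25)**2)) + (2*2*(4 + 2) - 18)**2 = (2819 + (-28 + 625)) + (2*2*6 - 18)**2 = (2819 + 597) + (24 - 18)**2 = 3416 + 6**2 = 3416 + 36 = 3452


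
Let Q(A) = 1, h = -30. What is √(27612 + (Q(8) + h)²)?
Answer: √28453 ≈ 168.68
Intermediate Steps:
√(27612 + (Q(8) + h)²) = √(27612 + (1 - 30)²) = √(27612 + (-29)²) = √(27612 + 841) = √28453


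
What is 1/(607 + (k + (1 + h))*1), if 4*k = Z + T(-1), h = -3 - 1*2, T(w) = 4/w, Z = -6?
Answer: 2/1201 ≈ 0.0016653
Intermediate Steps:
h = -5 (h = -3 - 2 = -5)
k = -5/2 (k = (-6 + 4/(-1))/4 = (-6 + 4*(-1))/4 = (-6 - 4)/4 = (1/4)*(-10) = -5/2 ≈ -2.5000)
1/(607 + (k + (1 + h))*1) = 1/(607 + (-5/2 + (1 - 5))*1) = 1/(607 + (-5/2 - 4)*1) = 1/(607 - 13/2*1) = 1/(607 - 13/2) = 1/(1201/2) = 2/1201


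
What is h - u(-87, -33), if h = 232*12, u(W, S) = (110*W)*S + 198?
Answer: -313224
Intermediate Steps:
u(W, S) = 198 + 110*S*W (u(W, S) = 110*S*W + 198 = 198 + 110*S*W)
h = 2784
h - u(-87, -33) = 2784 - (198 + 110*(-33)*(-87)) = 2784 - (198 + 315810) = 2784 - 1*316008 = 2784 - 316008 = -313224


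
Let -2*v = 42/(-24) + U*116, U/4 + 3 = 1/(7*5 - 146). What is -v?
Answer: -620681/888 ≈ -698.96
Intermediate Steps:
U = -1336/111 (U = -12 + 4/(7*5 - 146) = -12 + 4/(35 - 146) = -12 + 4/(-111) = -12 + 4*(-1/111) = -12 - 4/111 = -1336/111 ≈ -12.036)
v = 620681/888 (v = -(42/(-24) - 1336/111*116)/2 = -(42*(-1/24) - 154976/111)/2 = -(-7/4 - 154976/111)/2 = -½*(-620681/444) = 620681/888 ≈ 698.96)
-v = -1*620681/888 = -620681/888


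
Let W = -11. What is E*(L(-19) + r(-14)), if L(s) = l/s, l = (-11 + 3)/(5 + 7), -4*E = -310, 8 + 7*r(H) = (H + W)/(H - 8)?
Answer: -1286345/17556 ≈ -73.271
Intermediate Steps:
r(H) = -8/7 + (-11 + H)/(7*(-8 + H)) (r(H) = -8/7 + ((H - 11)/(H - 8))/7 = -8/7 + ((-11 + H)/(-8 + H))/7 = -8/7 + (-11 + H)/(7*(-8 + H)))
E = 155/2 (E = -1/4*(-310) = 155/2 ≈ 77.500)
l = -2/3 (l = -8/12 = -8*1/12 = -2/3 ≈ -0.66667)
L(s) = -2/(3*s)
E*(L(-19) + r(-14)) = 155*(-2/3/(-19) + (53/7 - 1*(-14))/(-8 - 14))/2 = 155*(-2/3*(-1/19) + (53/7 + 14)/(-22))/2 = 155*(2/57 - 1/22*151/7)/2 = 155*(2/57 - 151/154)/2 = (155/2)*(-8299/8778) = -1286345/17556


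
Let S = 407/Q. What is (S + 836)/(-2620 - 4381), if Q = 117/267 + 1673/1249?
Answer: -210442815/1383453608 ≈ -0.15211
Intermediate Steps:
Q = 197608/111161 (Q = 117*(1/267) + 1673*(1/1249) = 39/89 + 1673/1249 = 197608/111161 ≈ 1.7777)
S = 45242527/197608 (S = 407/(197608/111161) = 407*(111161/197608) = 45242527/197608 ≈ 228.95)
(S + 836)/(-2620 - 4381) = (45242527/197608 + 836)/(-2620 - 4381) = (210442815/197608)/(-7001) = (210442815/197608)*(-1/7001) = -210442815/1383453608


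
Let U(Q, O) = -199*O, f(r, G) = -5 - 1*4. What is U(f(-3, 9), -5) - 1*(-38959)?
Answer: 39954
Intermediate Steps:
f(r, G) = -9 (f(r, G) = -5 - 4 = -9)
U(f(-3, 9), -5) - 1*(-38959) = -199*(-5) - 1*(-38959) = 995 + 38959 = 39954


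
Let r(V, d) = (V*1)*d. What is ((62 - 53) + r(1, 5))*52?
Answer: 728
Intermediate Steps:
r(V, d) = V*d
((62 - 53) + r(1, 5))*52 = ((62 - 53) + 1*5)*52 = (9 + 5)*52 = 14*52 = 728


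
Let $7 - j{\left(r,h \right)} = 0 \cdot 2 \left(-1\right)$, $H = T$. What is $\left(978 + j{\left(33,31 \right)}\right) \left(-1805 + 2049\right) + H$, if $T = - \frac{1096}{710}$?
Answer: $\frac{85320152}{355} \approx 2.4034 \cdot 10^{5}$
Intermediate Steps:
$T = - \frac{548}{355}$ ($T = \left(-1096\right) \frac{1}{710} = - \frac{548}{355} \approx -1.5437$)
$H = - \frac{548}{355} \approx -1.5437$
$j{\left(r,h \right)} = 7$ ($j{\left(r,h \right)} = 7 - 0 \cdot 2 \left(-1\right) = 7 - 0 \left(-1\right) = 7 - 0 = 7 + 0 = 7$)
$\left(978 + j{\left(33,31 \right)}\right) \left(-1805 + 2049\right) + H = \left(978 + 7\right) \left(-1805 + 2049\right) - \frac{548}{355} = 985 \cdot 244 - \frac{548}{355} = 240340 - \frac{548}{355} = \frac{85320152}{355}$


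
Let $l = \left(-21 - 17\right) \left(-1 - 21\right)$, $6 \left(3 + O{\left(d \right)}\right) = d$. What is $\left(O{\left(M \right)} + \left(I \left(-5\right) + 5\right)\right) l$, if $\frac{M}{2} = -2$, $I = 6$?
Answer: $- \frac{71896}{3} \approx -23965.0$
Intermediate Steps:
$M = -4$ ($M = 2 \left(-2\right) = -4$)
$O{\left(d \right)} = -3 + \frac{d}{6}$
$l = 836$ ($l = \left(-38\right) \left(-22\right) = 836$)
$\left(O{\left(M \right)} + \left(I \left(-5\right) + 5\right)\right) l = \left(\left(-3 + \frac{1}{6} \left(-4\right)\right) + \left(6 \left(-5\right) + 5\right)\right) 836 = \left(\left(-3 - \frac{2}{3}\right) + \left(-30 + 5\right)\right) 836 = \left(- \frac{11}{3} - 25\right) 836 = \left(- \frac{86}{3}\right) 836 = - \frac{71896}{3}$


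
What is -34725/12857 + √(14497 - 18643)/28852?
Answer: -34725/12857 + I*√4146/28852 ≈ -2.7009 + 0.0022317*I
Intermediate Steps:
-34725/12857 + √(14497 - 18643)/28852 = -34725*1/12857 + √(-4146)*(1/28852) = -34725/12857 + (I*√4146)*(1/28852) = -34725/12857 + I*√4146/28852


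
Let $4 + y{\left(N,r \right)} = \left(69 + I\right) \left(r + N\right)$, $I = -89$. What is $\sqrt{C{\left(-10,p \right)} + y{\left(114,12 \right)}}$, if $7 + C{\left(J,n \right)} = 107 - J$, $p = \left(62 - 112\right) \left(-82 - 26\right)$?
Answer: $i \sqrt{2414} \approx 49.132 i$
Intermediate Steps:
$p = 5400$ ($p = \left(-50\right) \left(-108\right) = 5400$)
$C{\left(J,n \right)} = 100 - J$ ($C{\left(J,n \right)} = -7 - \left(-107 + J\right) = 100 - J$)
$y{\left(N,r \right)} = -4 - 20 N - 20 r$ ($y{\left(N,r \right)} = -4 + \left(69 - 89\right) \left(r + N\right) = -4 - 20 \left(N + r\right) = -4 - \left(20 N + 20 r\right) = -4 - 20 N - 20 r$)
$\sqrt{C{\left(-10,p \right)} + y{\left(114,12 \right)}} = \sqrt{\left(100 - -10\right) - 2524} = \sqrt{\left(100 + 10\right) - 2524} = \sqrt{110 - 2524} = \sqrt{-2414} = i \sqrt{2414}$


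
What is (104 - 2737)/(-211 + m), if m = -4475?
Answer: 2633/4686 ≈ 0.56189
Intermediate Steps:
(104 - 2737)/(-211 + m) = (104 - 2737)/(-211 - 4475) = -2633/(-4686) = -2633*(-1/4686) = 2633/4686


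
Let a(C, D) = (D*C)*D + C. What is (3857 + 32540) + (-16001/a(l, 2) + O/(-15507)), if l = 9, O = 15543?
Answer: 2794393957/77535 ≈ 36040.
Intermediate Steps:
a(C, D) = C + C*D**2 (a(C, D) = (C*D)*D + C = C*D**2 + C = C + C*D**2)
(3857 + 32540) + (-16001/a(l, 2) + O/(-15507)) = (3857 + 32540) + (-16001*1/(9*(1 + 2**2)) + 15543/(-15507)) = 36397 + (-16001*1/(9*(1 + 4)) + 15543*(-1/15507)) = 36397 + (-16001/(9*5) - 1727/1723) = 36397 + (-16001/45 - 1727/1723) = 36397 - 27647438/77535 = 2794393957/77535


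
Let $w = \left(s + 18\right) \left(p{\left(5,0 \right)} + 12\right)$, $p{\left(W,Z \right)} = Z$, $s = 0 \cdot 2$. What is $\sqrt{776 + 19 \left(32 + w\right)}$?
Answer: $28 \sqrt{7} \approx 74.081$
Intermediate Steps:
$s = 0$
$w = 216$ ($w = \left(0 + 18\right) \left(0 + 12\right) = 18 \cdot 12 = 216$)
$\sqrt{776 + 19 \left(32 + w\right)} = \sqrt{776 + 19 \left(32 + 216\right)} = \sqrt{776 + 19 \cdot 248} = \sqrt{776 + 4712} = \sqrt{5488} = 28 \sqrt{7}$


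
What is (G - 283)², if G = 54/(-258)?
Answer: 148303684/1849 ≈ 80208.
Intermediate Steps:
G = -9/43 (G = 54*(-1/258) = -9/43 ≈ -0.20930)
(G - 283)² = (-9/43 - 283)² = (-12178/43)² = 148303684/1849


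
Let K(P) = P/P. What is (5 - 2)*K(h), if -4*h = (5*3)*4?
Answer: 3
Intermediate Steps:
h = -15 (h = -5*3*4/4 = -15*4/4 = -¼*60 = -15)
K(P) = 1
(5 - 2)*K(h) = (5 - 2)*1 = 3*1 = 3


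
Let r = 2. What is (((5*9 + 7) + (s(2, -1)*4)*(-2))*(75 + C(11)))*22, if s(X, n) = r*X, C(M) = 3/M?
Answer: 33120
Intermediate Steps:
s(X, n) = 2*X
(((5*9 + 7) + (s(2, -1)*4)*(-2))*(75 + C(11)))*22 = (((5*9 + 7) + ((2*2)*4)*(-2))*(75 + 3/11))*22 = (((45 + 7) + (4*4)*(-2))*(75 + 3*(1/11)))*22 = ((52 + 16*(-2))*(75 + 3/11))*22 = ((52 - 32)*(828/11))*22 = (20*(828/11))*22 = (16560/11)*22 = 33120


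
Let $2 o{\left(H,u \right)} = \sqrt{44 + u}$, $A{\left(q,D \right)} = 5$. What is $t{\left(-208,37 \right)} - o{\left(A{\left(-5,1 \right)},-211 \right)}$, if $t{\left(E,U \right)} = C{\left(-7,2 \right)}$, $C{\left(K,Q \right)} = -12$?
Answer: $-12 - \frac{i \sqrt{167}}{2} \approx -12.0 - 6.4614 i$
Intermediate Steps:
$t{\left(E,U \right)} = -12$
$o{\left(H,u \right)} = \frac{\sqrt{44 + u}}{2}$
$t{\left(-208,37 \right)} - o{\left(A{\left(-5,1 \right)},-211 \right)} = -12 - \frac{\sqrt{44 - 211}}{2} = -12 - \frac{\sqrt{-167}}{2} = -12 - \frac{i \sqrt{167}}{2}$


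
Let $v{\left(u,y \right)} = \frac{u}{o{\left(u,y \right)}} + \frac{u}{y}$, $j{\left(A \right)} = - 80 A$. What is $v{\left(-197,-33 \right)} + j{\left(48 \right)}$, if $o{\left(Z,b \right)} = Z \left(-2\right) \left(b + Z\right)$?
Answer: $- \frac{58200547}{15180} \approx -3834.0$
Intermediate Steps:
$o{\left(Z,b \right)} = - 2 Z \left(Z + b\right)$
$v{\left(u,y \right)} = - \frac{1}{2 \left(u + y\right)} + \frac{u}{y}$ ($v{\left(u,y \right)} = \frac{u}{\left(-2\right) u \left(u + y\right)} + \frac{u}{y} = u \left(- \frac{1}{2 u \left(u + y\right)}\right) + \frac{u}{y} = - \frac{1}{2 \left(u + y\right)} + \frac{u}{y}$)
$v{\left(-197,-33 \right)} + j{\left(48 \right)} = \frac{\left(- \frac{1}{2}\right) \left(-33\right) - 197 \left(-197 - 33\right)}{\left(-33\right) \left(-197 - 33\right)} - 3840 = - \frac{\frac{33}{2} - -45310}{33 \left(-230\right)} - 3840 = \left(- \frac{1}{33}\right) \left(- \frac{1}{230}\right) \left(\frac{33}{2} + 45310\right) - 3840 = \left(- \frac{1}{33}\right) \left(- \frac{1}{230}\right) \frac{90653}{2} - 3840 = \frac{90653}{15180} - 3840 = - \frac{58200547}{15180}$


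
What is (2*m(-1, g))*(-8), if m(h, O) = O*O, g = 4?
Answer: -256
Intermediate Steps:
m(h, O) = O²
(2*m(-1, g))*(-8) = (2*4²)*(-8) = (2*16)*(-8) = 32*(-8) = -256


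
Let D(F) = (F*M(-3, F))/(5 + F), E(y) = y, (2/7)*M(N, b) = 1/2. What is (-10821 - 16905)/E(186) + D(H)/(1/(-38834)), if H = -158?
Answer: -333572644/4743 ≈ -70330.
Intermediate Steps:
M(N, b) = 7/4 (M(N, b) = (7/2)/2 = (7/2)*(½) = 7/4)
D(F) = 7*F/(4*(5 + F)) (D(F) = (F*(7/4))/(5 + F) = (7*F/4)/(5 + F) = 7*F/(4*(5 + F)))
(-10821 - 16905)/E(186) + D(H)/(1/(-38834)) = (-10821 - 16905)/186 + ((7/4)*(-158)/(5 - 158))/(1/(-38834)) = -27726*1/186 + ((7/4)*(-158)/(-153))/(-1/38834) = -4621/31 + ((7/4)*(-158)*(-1/153))*(-38834) = -4621/31 + (553/306)*(-38834) = -4621/31 - 10737601/153 = -333572644/4743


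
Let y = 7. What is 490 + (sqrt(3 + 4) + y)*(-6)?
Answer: 448 - 6*sqrt(7) ≈ 432.13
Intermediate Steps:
490 + (sqrt(3 + 4) + y)*(-6) = 490 + (sqrt(3 + 4) + 7)*(-6) = 490 + (sqrt(7) + 7)*(-6) = 490 + (7 + sqrt(7))*(-6) = 490 + (-42 - 6*sqrt(7)) = 448 - 6*sqrt(7)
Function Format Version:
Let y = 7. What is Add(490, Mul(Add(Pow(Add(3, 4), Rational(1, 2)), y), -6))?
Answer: Add(448, Mul(-6, Pow(7, Rational(1, 2)))) ≈ 432.13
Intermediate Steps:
Add(490, Mul(Add(Pow(Add(3, 4), Rational(1, 2)), y), -6)) = Add(490, Mul(Add(Pow(Add(3, 4), Rational(1, 2)), 7), -6)) = Add(490, Mul(Add(Pow(7, Rational(1, 2)), 7), -6)) = Add(490, Mul(Add(7, Pow(7, Rational(1, 2))), -6)) = Add(490, Add(-42, Mul(-6, Pow(7, Rational(1, 2))))) = Add(448, Mul(-6, Pow(7, Rational(1, 2))))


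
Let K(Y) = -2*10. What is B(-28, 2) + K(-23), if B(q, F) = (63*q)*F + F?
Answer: -3546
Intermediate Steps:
K(Y) = -20
B(q, F) = F + 63*F*q (B(q, F) = 63*F*q + F = F + 63*F*q)
B(-28, 2) + K(-23) = 2*(1 + 63*(-28)) - 20 = 2*(1 - 1764) - 20 = 2*(-1763) - 20 = -3526 - 20 = -3546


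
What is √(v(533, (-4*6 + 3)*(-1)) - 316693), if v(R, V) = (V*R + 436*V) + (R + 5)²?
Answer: 10*I*√69 ≈ 83.066*I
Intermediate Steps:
v(R, V) = (5 + R)² + 436*V + R*V (v(R, V) = (R*V + 436*V) + (5 + R)² = (436*V + R*V) + (5 + R)² = (5 + R)² + 436*V + R*V)
√(v(533, (-4*6 + 3)*(-1)) - 316693) = √(((5 + 533)² + 436*((-4*6 + 3)*(-1)) + 533*((-4*6 + 3)*(-1))) - 316693) = √((538² + 436*((-24 + 3)*(-1)) + 533*((-24 + 3)*(-1))) - 316693) = √((289444 + 436*(-21*(-1)) + 533*(-21*(-1))) - 316693) = √((289444 + 436*21 + 533*21) - 316693) = √((289444 + 9156 + 11193) - 316693) = √(309793 - 316693) = √(-6900) = 10*I*√69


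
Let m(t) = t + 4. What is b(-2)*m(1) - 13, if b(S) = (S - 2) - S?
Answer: -23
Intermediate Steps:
b(S) = -2 (b(S) = (-2 + S) - S = -2)
m(t) = 4 + t
b(-2)*m(1) - 13 = -2*(4 + 1) - 13 = -2*5 - 13 = -10 - 13 = -23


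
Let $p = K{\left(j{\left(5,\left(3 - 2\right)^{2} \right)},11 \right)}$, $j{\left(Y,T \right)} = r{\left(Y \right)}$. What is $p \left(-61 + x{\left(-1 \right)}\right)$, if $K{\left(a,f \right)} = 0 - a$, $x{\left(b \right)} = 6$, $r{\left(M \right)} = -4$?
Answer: $-220$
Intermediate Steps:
$j{\left(Y,T \right)} = -4$
$K{\left(a,f \right)} = - a$
$p = 4$ ($p = \left(-1\right) \left(-4\right) = 4$)
$p \left(-61 + x{\left(-1 \right)}\right) = 4 \left(-61 + 6\right) = 4 \left(-55\right) = -220$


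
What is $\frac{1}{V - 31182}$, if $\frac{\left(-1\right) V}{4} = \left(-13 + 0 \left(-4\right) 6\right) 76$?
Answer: $- \frac{1}{27230} \approx -3.6724 \cdot 10^{-5}$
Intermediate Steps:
$V = 3952$ ($V = - 4 \left(-13 + 0 \left(-4\right) 6\right) 76 = - 4 \left(-13 + 0 \cdot 6\right) 76 = - 4 \left(-13 + 0\right) 76 = - 4 \left(\left(-13\right) 76\right) = \left(-4\right) \left(-988\right) = 3952$)
$\frac{1}{V - 31182} = \frac{1}{3952 - 31182} = \frac{1}{-27230} = - \frac{1}{27230}$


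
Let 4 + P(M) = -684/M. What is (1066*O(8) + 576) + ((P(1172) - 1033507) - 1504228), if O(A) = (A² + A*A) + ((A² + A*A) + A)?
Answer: -660931698/293 ≈ -2.2557e+6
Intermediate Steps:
P(M) = -4 - 684/M
O(A) = A + 4*A² (O(A) = (A² + A²) + ((A² + A²) + A) = 2*A² + (2*A² + A) = 2*A² + (A + 2*A²) = A + 4*A²)
(1066*O(8) + 576) + ((P(1172) - 1033507) - 1504228) = (1066*(8*(1 + 4*8)) + 576) + (((-4 - 684/1172) - 1033507) - 1504228) = (1066*(8*(1 + 32)) + 576) + (((-4 - 684*1/1172) - 1033507) - 1504228) = (1066*(8*33) + 576) + (((-4 - 171/293) - 1033507) - 1504228) = (1066*264 + 576) + ((-1343/293 - 1033507) - 1504228) = (281424 + 576) + (-302818894/293 - 1504228) = 282000 - 743557698/293 = -660931698/293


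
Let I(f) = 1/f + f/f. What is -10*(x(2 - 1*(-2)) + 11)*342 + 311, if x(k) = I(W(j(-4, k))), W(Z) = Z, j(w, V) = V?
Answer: -41584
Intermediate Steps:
I(f) = 1 + 1/f (I(f) = 1/f + 1 = 1 + 1/f)
x(k) = (1 + k)/k
-10*(x(2 - 1*(-2)) + 11)*342 + 311 = -10*((1 + (2 - 1*(-2)))/(2 - 1*(-2)) + 11)*342 + 311 = -10*((1 + (2 + 2))/(2 + 2) + 11)*342 + 311 = -10*((1 + 4)/4 + 11)*342 + 311 = -10*((¼)*5 + 11)*342 + 311 = -10*(5/4 + 11)*342 + 311 = -10*49/4*342 + 311 = -245/2*342 + 311 = -41895 + 311 = -41584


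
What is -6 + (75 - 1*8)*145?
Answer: 9709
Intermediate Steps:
-6 + (75 - 1*8)*145 = -6 + (75 - 8)*145 = -6 + 67*145 = -6 + 9715 = 9709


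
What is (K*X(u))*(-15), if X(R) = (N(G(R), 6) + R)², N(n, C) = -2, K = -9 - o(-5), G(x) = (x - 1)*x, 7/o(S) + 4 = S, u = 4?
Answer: 1480/3 ≈ 493.33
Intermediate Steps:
o(S) = 7/(-4 + S)
G(x) = x*(-1 + x) (G(x) = (-1 + x)*x = x*(-1 + x))
K = -74/9 (K = -9 - 7/(-4 - 5) = -9 - 7/(-9) = -9 - 7*(-1)/9 = -9 - 1*(-7/9) = -9 + 7/9 = -74/9 ≈ -8.2222)
X(R) = (-2 + R)²
(K*X(u))*(-15) = -74*(-2 + 4)²/9*(-15) = -74/9*2²*(-15) = -74/9*4*(-15) = -296/9*(-15) = 1480/3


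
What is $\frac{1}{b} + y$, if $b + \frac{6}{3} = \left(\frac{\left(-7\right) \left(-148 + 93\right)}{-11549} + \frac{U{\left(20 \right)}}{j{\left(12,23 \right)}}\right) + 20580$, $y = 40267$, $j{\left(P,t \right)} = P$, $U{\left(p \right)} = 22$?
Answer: $\frac{57423023637781}{1426056661} \approx 40267.0$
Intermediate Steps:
$b = \frac{1426056661}{69294}$ ($b = -2 + \left(\left(\frac{\left(-7\right) \left(-148 + 93\right)}{-11549} + \frac{22}{12}\right) + 20580\right) = -2 + \left(\left(\left(-7\right) \left(-55\right) \left(- \frac{1}{11549}\right) + 22 \cdot \frac{1}{12}\right) + 20580\right) = -2 + \left(\left(385 \left(- \frac{1}{11549}\right) + \frac{11}{6}\right) + 20580\right) = -2 + \left(\left(- \frac{385}{11549} + \frac{11}{6}\right) + 20580\right) = -2 + \left(\frac{124729}{69294} + 20580\right) = -2 + \frac{1426195249}{69294} = \frac{1426056661}{69294} \approx 20580.0$)
$\frac{1}{b} + y = \frac{1}{\frac{1426056661}{69294}} + 40267 = \frac{69294}{1426056661} + 40267 = \frac{57423023637781}{1426056661}$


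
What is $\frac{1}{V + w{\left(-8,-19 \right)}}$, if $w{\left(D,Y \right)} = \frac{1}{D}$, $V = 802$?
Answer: $\frac{8}{6415} \approx 0.0012471$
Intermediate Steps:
$\frac{1}{V + w{\left(-8,-19 \right)}} = \frac{1}{802 + \frac{1}{-8}} = \frac{1}{802 - \frac{1}{8}} = \frac{1}{\frac{6415}{8}} = \frac{8}{6415}$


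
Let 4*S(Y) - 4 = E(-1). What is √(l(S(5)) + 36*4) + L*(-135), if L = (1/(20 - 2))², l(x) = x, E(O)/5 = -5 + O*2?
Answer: -5/12 + √545/2 ≈ 11.256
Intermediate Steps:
E(O) = -25 + 10*O (E(O) = 5*(-5 + O*2) = 5*(-5 + 2*O) = -25 + 10*O)
S(Y) = -31/4 (S(Y) = 1 + (-25 + 10*(-1))/4 = 1 + (-25 - 10)/4 = 1 + (¼)*(-35) = 1 - 35/4 = -31/4)
L = 1/324 (L = (1/18)² = 1/324 ≈ 0.0030864)
√(l(S(5)) + 36*4) + L*(-135) = √(-31/4 + 36*4) + (1/324)*(-135) = √(-31/4 + 144) - 5/12 = √(545/4) - 5/12 = √545/2 - 5/12 = -5/12 + √545/2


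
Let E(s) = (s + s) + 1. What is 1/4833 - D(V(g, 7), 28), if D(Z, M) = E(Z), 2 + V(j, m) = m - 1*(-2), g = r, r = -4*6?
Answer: -72494/4833 ≈ -15.000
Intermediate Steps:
r = -24
g = -24
E(s) = 1 + 2*s (E(s) = 2*s + 1 = 1 + 2*s)
V(j, m) = m (V(j, m) = -2 + (m - 1*(-2)) = -2 + (m + 2) = -2 + (2 + m) = m)
D(Z, M) = 1 + 2*Z
1/4833 - D(V(g, 7), 28) = 1/4833 - (1 + 2*7) = 1/4833 - (1 + 14) = 1/4833 - 1*15 = 1/4833 - 15 = -72494/4833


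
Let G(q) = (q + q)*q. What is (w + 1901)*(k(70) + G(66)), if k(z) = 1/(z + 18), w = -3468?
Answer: -1201351519/88 ≈ -1.3652e+7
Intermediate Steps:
G(q) = 2*q² (G(q) = (2*q)*q = 2*q²)
k(z) = 1/(18 + z)
(w + 1901)*(k(70) + G(66)) = (-3468 + 1901)*(1/(18 + 70) + 2*66²) = -1567*(1/88 + 2*4356) = -1567*(1/88 + 8712) = -1567*766657/88 = -1201351519/88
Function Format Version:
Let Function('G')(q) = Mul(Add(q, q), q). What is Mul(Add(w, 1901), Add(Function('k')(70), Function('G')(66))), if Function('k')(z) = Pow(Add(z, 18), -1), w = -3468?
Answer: Rational(-1201351519, 88) ≈ -1.3652e+7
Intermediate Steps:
Function('G')(q) = Mul(2, Pow(q, 2)) (Function('G')(q) = Mul(Mul(2, q), q) = Mul(2, Pow(q, 2)))
Function('k')(z) = Pow(Add(18, z), -1)
Mul(Add(w, 1901), Add(Function('k')(70), Function('G')(66))) = Mul(Add(-3468, 1901), Add(Pow(Add(18, 70), -1), Mul(2, Pow(66, 2)))) = Mul(-1567, Add(Pow(88, -1), Mul(2, 4356))) = Mul(-1567, Add(Rational(1, 88), 8712)) = Mul(-1567, Rational(766657, 88)) = Rational(-1201351519, 88)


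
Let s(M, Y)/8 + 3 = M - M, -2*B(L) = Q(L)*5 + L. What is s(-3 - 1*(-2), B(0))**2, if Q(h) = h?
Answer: 576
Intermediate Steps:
B(L) = -3*L (B(L) = -(L*5 + L)/2 = -(5*L + L)/2 = -3*L)
s(M, Y) = -24 (s(M, Y) = -24 + 8*(M - M) = -24 + 8*0 = -24 + 0 = -24)
s(-3 - 1*(-2), B(0))**2 = (-24)**2 = 576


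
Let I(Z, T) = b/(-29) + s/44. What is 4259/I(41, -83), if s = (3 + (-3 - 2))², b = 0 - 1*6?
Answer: 1358621/95 ≈ 14301.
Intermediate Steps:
b = -6 (b = 0 - 6 = -6)
s = 4 (s = (3 - 5)² = (-2)² = 4)
I(Z, T) = 95/319 (I(Z, T) = -6/(-29) + 4/44 = -6*(-1/29) + 4*(1/44) = 6/29 + 1/11 = 95/319)
4259/I(41, -83) = 4259/(95/319) = 4259*(319/95) = 1358621/95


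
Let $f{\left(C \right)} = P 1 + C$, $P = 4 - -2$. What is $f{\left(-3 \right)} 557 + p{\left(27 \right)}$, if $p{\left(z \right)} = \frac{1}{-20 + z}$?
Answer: $\frac{11698}{7} \approx 1671.1$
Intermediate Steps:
$P = 6$ ($P = 4 + 2 = 6$)
$f{\left(C \right)} = 6 + C$ ($f{\left(C \right)} = 6 \cdot 1 + C = 6 + C$)
$f{\left(-3 \right)} 557 + p{\left(27 \right)} = \left(6 - 3\right) 557 + \frac{1}{-20 + 27} = 3 \cdot 557 + \frac{1}{7} = 1671 + \frac{1}{7} = \frac{11698}{7}$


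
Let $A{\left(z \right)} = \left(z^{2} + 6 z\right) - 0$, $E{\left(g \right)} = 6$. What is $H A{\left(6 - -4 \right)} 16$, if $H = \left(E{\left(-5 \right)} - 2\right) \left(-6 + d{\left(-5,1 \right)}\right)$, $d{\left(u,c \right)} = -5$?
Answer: $-112640$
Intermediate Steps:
$H = -44$ ($H = \left(6 - 2\right) \left(-6 - 5\right) = 4 \left(-11\right) = -44$)
$A{\left(z \right)} = z^{2} + 6 z$ ($A{\left(z \right)} = \left(z^{2} + 6 z\right) + \left(-5 + 5\right) = \left(z^{2} + 6 z\right) + 0 = z^{2} + 6 z$)
$H A{\left(6 - -4 \right)} 16 = - 44 \left(6 - -4\right) \left(6 + \left(6 - -4\right)\right) 16 = - 44 \left(6 + 4\right) \left(6 + \left(6 + 4\right)\right) 16 = - 44 \cdot 10 \left(6 + 10\right) 16 = - 44 \cdot 10 \cdot 16 \cdot 16 = \left(-44\right) 160 \cdot 16 = \left(-7040\right) 16 = -112640$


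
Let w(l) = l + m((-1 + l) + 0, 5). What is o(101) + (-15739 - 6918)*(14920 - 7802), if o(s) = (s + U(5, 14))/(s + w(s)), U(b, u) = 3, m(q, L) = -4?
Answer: -15965980022/99 ≈ -1.6127e+8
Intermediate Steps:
w(l) = -4 + l (w(l) = l - 4 = -4 + l)
o(s) = (3 + s)/(-4 + 2*s) (o(s) = (s + 3)/(s + (-4 + s)) = (3 + s)/(-4 + 2*s))
o(101) + (-15739 - 6918)*(14920 - 7802) = (3 + 101)/(2*(-2 + 101)) + (-15739 - 6918)*(14920 - 7802) = (½)*104/99 - 22657*7118 = (½)*(1/99)*104 - 161272526 = 52/99 - 161272526 = -15965980022/99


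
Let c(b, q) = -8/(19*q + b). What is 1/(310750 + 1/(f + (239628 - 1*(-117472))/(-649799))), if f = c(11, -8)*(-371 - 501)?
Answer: 4583348924/1424275586511341 ≈ 3.2180e-6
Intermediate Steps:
c(b, q) = -8/(b + 19*q)
f = -6976/141 (f = (-8/(11 + 19*(-8)))*(-371 - 501) = -8/(11 - 152)*(-872) = -8/(-141)*(-872) = -8*(-1/141)*(-872) = (8/141)*(-872) = -6976/141 ≈ -49.475)
1/(310750 + 1/(f + (239628 - 1*(-117472))/(-649799))) = 1/(310750 + 1/(-6976/141 + (239628 - 1*(-117472))/(-649799))) = 1/(310750 + 1/(-6976/141 + (239628 + 117472)*(-1/649799))) = 1/(310750 + 1/(-6976/141 + 357100*(-1/649799))) = 1/(310750 + 1/(-6976/141 - 357100/649799)) = 1/(310750 + 1/(-4583348924/91621659)) = 1/(310750 - 91621659/4583348924) = 1/(1424275586511341/4583348924) = 4583348924/1424275586511341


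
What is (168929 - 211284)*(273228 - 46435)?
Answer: -9605817515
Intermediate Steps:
(168929 - 211284)*(273228 - 46435) = -42355*226793 = -9605817515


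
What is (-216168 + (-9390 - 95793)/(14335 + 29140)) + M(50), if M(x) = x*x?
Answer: -9289321483/43475 ≈ -2.1367e+5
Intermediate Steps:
M(x) = x²
(-216168 + (-9390 - 95793)/(14335 + 29140)) + M(50) = (-216168 + (-9390 - 95793)/(14335 + 29140)) + 50² = (-216168 - 105183/43475) + 2500 = -9398008983/43475 + 2500 = -9289321483/43475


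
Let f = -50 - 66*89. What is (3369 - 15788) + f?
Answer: -18343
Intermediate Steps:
f = -5924 (f = -50 - 5874 = -5924)
(3369 - 15788) + f = (3369 - 15788) - 5924 = -12419 - 5924 = -18343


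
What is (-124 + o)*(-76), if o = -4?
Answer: 9728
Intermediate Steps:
(-124 + o)*(-76) = (-124 - 4)*(-76) = -128*(-76) = 9728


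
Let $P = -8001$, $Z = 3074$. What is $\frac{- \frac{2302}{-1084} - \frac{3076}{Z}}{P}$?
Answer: $- \frac{935491}{6665265054} \approx -0.00014035$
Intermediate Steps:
$\frac{- \frac{2302}{-1084} - \frac{3076}{Z}}{P} = \frac{- \frac{2302}{-1084} - \frac{3076}{3074}}{-8001} = \left(\left(-2302\right) \left(- \frac{1}{1084}\right) - \frac{1538}{1537}\right) \left(- \frac{1}{8001}\right) = \left(\frac{1151}{542} - \frac{1538}{1537}\right) \left(- \frac{1}{8001}\right) = \frac{935491}{833054} \left(- \frac{1}{8001}\right) = - \frac{935491}{6665265054}$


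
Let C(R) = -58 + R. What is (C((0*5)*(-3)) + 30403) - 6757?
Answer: 23588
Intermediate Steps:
(C((0*5)*(-3)) + 30403) - 6757 = ((-58 + (0*5)*(-3)) + 30403) - 6757 = ((-58 + 0*(-3)) + 30403) - 6757 = ((-58 + 0) + 30403) - 6757 = (-58 + 30403) - 6757 = 30345 - 6757 = 23588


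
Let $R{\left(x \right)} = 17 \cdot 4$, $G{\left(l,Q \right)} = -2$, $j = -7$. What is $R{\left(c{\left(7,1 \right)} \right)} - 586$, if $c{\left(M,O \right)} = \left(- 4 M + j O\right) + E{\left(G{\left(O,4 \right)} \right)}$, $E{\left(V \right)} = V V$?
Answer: $-518$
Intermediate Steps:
$E{\left(V \right)} = V^{2}$
$c{\left(M,O \right)} = 4 - 7 O - 4 M$ ($c{\left(M,O \right)} = \left(- 4 M - 7 O\right) + \left(-2\right)^{2} = \left(- 7 O - 4 M\right) + 4 = 4 - 7 O - 4 M$)
$R{\left(x \right)} = 68$
$R{\left(c{\left(7,1 \right)} \right)} - 586 = 68 - 586 = -518$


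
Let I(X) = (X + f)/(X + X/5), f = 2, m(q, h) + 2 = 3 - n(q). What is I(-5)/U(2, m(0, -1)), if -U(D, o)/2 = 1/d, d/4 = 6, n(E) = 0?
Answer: -6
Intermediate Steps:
d = 24 (d = 4*6 = 24)
m(q, h) = 1 (m(q, h) = -2 + (3 - 1*0) = -2 + (3 + 0) = -2 + 3 = 1)
U(D, o) = -1/12 (U(D, o) = -2/24 = -2*1/24 = -1/12)
I(X) = 5*(2 + X)/(6*X) (I(X) = (X + 2)/(X + X/5) = (2 + X)/(X + X*(⅕)) = (2 + X)/(X + X/5) = (2 + X)/((6*X/5)) = (2 + X)*(5/(6*X)) = 5*(2 + X)/(6*X))
I(-5)/U(2, m(0, -1)) = ((⅚)*(2 - 5)/(-5))/(-1/12) = -10*(-1)*(-3)/5 = -12*½ = -6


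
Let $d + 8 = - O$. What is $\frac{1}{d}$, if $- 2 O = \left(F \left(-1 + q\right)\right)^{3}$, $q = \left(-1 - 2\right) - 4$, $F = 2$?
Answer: $- \frac{1}{2056} \approx -0.00048638$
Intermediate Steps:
$q = -7$ ($q = -3 - 4 = -7$)
$O = 2048$ ($O = - \frac{\left(2 \left(-1 - 7\right)\right)^{3}}{2} = - \frac{\left(2 \left(-8\right)\right)^{3}}{2} = - \frac{\left(-16\right)^{3}}{2} = \left(- \frac{1}{2}\right) \left(-4096\right) = 2048$)
$d = -2056$ ($d = -8 - 2048 = -2056$)
$\frac{1}{d} = \frac{1}{-2056} = - \frac{1}{2056}$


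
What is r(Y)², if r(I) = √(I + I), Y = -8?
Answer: -16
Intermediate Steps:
r(I) = √2*√I (r(I) = √(2*I) = √2*√I)
r(Y)² = (√2*√(-8))² = (√2*(2*I*√2))² = (4*I)² = -16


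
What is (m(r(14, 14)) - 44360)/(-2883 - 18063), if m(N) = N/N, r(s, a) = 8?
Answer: 44359/20946 ≈ 2.1178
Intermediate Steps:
m(N) = 1
(m(r(14, 14)) - 44360)/(-2883 - 18063) = (1 - 44360)/(-2883 - 18063) = -44359/(-20946) = -44359*(-1/20946) = 44359/20946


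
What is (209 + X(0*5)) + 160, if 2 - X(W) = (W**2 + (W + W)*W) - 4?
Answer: 375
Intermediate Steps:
X(W) = 6 - 3*W**2 (X(W) = 2 - ((W**2 + (W + W)*W) - 4) = 2 - ((W**2 + (2*W)*W) - 4) = 2 - ((W**2 + 2*W**2) - 4) = 2 - (3*W**2 - 4) = 2 - (-4 + 3*W**2) = 2 + (4 - 3*W**2) = 6 - 3*W**2)
(209 + X(0*5)) + 160 = (209 + (6 - 3*(0*5)**2)) + 160 = (209 + (6 - 3*0**2)) + 160 = (209 + (6 - 3*0)) + 160 = (209 + (6 + 0)) + 160 = (209 + 6) + 160 = 215 + 160 = 375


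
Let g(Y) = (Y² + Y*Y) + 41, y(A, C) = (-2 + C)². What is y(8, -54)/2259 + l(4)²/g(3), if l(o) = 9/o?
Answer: 3143363/2132496 ≈ 1.4740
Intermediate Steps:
g(Y) = 41 + 2*Y² (g(Y) = (Y² + Y²) + 41 = 2*Y² + 41 = 41 + 2*Y²)
y(8, -54)/2259 + l(4)²/g(3) = (-2 - 54)²/2259 + (9/4)²/(41 + 2*3²) = (-56)²*(1/2259) + (9*(¼))²/(41 + 2*9) = 3136*(1/2259) + (9/4)²/(41 + 18) = 3136/2259 + (81/16)/59 = 3136/2259 + (81/16)*(1/59) = 3136/2259 + 81/944 = 3143363/2132496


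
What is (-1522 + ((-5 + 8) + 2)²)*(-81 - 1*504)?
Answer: 875745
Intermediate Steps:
(-1522 + ((-5 + 8) + 2)²)*(-81 - 1*504) = (-1522 + (3 + 2)²)*(-81 - 504) = (-1522 + 5²)*(-585) = (-1522 + 25)*(-585) = -1497*(-585) = 875745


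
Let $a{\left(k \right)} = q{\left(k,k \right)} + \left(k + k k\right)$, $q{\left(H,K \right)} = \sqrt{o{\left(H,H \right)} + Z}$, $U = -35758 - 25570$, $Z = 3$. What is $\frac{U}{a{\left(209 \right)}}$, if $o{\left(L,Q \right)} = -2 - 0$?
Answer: $- \frac{61328}{43891} \approx -1.3973$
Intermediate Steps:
$o{\left(L,Q \right)} = -2$ ($o{\left(L,Q \right)} = -2 + 0 = -2$)
$U = -61328$ ($U = -35758 - 25570 = -61328$)
$q{\left(H,K \right)} = 1$ ($q{\left(H,K \right)} = \sqrt{-2 + 3} = \sqrt{1} = 1$)
$a{\left(k \right)} = 1 + k + k^{2}$ ($a{\left(k \right)} = 1 + \left(k + k k\right) = 1 + \left(k + k^{2}\right) = 1 + k + k^{2}$)
$\frac{U}{a{\left(209 \right)}} = - \frac{61328}{1 + 209 + 209^{2}} = - \frac{61328}{1 + 209 + 43681} = - \frac{61328}{43891}$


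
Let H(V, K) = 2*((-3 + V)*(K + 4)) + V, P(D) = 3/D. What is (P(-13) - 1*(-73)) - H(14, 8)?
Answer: -2668/13 ≈ -205.23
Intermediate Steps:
H(V, K) = V + 2*(-3 + V)*(4 + K) (H(V, K) = 2*((-3 + V)*(4 + K)) + V = 2*(-3 + V)*(4 + K) + V = V + 2*(-3 + V)*(4 + K))
(P(-13) - 1*(-73)) - H(14, 8) = (3/(-13) - 1*(-73)) - (-24 - 6*8 + 9*14 + 2*8*14) = (3*(-1/13) + 73) - (-24 - 48 + 126 + 224) = (-3/13 + 73) - 1*278 = 946/13 - 278 = -2668/13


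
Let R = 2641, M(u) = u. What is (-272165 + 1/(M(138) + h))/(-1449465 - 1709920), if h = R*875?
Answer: 628976853144/7301379807005 ≈ 0.086145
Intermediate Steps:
h = 2310875 (h = 2641*875 = 2310875)
(-272165 + 1/(M(138) + h))/(-1449465 - 1709920) = (-272165 + 1/(138 + 2310875))/(-1449465 - 1709920) = (-272165 + 1/2311013)/(-3159385) = (-272165 + 1/2311013)*(-1/3159385) = -628976853144/2311013*(-1/3159385) = 628976853144/7301379807005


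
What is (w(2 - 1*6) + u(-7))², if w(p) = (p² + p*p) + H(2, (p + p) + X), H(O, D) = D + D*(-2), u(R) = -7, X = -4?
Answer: 1369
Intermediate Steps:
H(O, D) = -D (H(O, D) = D - 2*D = -D)
w(p) = 4 - 2*p + 2*p² (w(p) = (p² + p*p) - ((p + p) - 4) = (p² + p²) - (2*p - 4) = 2*p² - (-4 + 2*p) = 2*p² + (4 - 2*p) = 4 - 2*p + 2*p²)
(w(2 - 1*6) + u(-7))² = ((4 - 2*(2 - 1*6) + 2*(2 - 1*6)²) - 7)² = ((4 - 2*(2 - 6) + 2*(2 - 6)²) - 7)² = ((4 - 2*(-4) + 2*(-4)²) - 7)² = ((4 + 8 + 2*16) - 7)² = ((4 + 8 + 32) - 7)² = (44 - 7)² = 37² = 1369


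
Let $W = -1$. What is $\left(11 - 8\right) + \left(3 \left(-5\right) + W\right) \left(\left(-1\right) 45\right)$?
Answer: $723$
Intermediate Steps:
$\left(11 - 8\right) + \left(3 \left(-5\right) + W\right) \left(\left(-1\right) 45\right) = \left(11 - 8\right) + \left(3 \left(-5\right) - 1\right) \left(\left(-1\right) 45\right) = 3 + \left(-15 - 1\right) \left(-45\right) = 3 - -720 = 3 + 720 = 723$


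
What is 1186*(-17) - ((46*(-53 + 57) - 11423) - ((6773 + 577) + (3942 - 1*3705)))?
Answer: -1336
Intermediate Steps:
1186*(-17) - ((46*(-53 + 57) - 11423) - ((6773 + 577) + (3942 - 1*3705))) = -20162 - ((46*4 - 11423) - (7350 + (3942 - 3705))) = -20162 - ((184 - 11423) - (7350 + 237)) = -20162 - (-11239 - 1*7587) = -20162 - (-11239 - 7587) = -20162 - 1*(-18826) = -20162 + 18826 = -1336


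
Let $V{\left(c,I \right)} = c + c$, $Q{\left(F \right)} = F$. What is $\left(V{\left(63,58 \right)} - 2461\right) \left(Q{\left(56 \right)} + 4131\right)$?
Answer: $-9776645$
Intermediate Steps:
$V{\left(c,I \right)} = 2 c$
$\left(V{\left(63,58 \right)} - 2461\right) \left(Q{\left(56 \right)} + 4131\right) = \left(2 \cdot 63 - 2461\right) \left(56 + 4131\right) = \left(126 - 2461\right) 4187 = \left(-2335\right) 4187 = -9776645$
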